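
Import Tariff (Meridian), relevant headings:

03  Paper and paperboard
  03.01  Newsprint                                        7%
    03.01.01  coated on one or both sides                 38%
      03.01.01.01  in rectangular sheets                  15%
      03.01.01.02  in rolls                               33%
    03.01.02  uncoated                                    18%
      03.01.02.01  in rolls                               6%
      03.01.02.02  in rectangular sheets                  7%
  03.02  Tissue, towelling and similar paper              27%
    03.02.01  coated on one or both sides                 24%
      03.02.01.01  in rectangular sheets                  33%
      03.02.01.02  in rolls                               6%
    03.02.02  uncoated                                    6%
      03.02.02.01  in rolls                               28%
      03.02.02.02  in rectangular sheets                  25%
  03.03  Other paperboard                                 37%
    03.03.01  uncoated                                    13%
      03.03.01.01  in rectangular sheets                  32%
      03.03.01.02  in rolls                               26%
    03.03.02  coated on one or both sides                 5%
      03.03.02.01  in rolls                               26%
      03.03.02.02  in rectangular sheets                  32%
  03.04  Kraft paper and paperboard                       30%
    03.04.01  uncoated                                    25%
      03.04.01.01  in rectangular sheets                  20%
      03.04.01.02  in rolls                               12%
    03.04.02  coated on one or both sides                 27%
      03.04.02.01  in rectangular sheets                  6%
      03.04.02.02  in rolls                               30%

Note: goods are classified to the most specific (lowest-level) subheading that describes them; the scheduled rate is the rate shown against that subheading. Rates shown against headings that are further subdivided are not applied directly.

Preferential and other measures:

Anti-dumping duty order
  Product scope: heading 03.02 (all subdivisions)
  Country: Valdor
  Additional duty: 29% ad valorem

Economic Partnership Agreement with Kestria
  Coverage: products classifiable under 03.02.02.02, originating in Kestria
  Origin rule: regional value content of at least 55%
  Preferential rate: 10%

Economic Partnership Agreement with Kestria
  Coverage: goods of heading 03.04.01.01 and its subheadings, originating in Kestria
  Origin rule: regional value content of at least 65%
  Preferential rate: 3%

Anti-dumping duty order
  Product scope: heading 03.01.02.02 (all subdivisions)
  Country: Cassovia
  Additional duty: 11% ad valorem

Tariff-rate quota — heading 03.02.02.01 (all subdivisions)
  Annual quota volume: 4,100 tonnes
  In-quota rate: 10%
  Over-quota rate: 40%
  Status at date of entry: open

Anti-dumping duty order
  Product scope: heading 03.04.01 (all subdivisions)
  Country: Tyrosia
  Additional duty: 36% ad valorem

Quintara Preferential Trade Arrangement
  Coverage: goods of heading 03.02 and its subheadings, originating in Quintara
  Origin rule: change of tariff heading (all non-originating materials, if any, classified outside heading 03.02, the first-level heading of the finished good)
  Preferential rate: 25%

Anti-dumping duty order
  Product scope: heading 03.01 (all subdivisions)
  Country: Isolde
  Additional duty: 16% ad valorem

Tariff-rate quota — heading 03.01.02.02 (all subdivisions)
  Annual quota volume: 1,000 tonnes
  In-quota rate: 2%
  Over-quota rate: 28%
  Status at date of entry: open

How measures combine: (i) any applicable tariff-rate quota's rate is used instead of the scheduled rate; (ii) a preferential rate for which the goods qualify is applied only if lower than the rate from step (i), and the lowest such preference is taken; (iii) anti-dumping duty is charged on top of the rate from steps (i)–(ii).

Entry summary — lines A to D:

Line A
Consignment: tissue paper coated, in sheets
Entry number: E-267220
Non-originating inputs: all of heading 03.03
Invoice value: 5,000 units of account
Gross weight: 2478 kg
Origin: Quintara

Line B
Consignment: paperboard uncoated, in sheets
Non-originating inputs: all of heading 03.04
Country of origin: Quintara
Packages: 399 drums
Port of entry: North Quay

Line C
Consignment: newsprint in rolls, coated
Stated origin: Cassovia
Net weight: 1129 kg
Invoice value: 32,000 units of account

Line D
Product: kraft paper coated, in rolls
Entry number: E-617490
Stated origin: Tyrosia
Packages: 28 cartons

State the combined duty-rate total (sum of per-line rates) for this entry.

120%

Line A: tissue paper → 03.02; coated → 03.02.01; in sheets → 03.02.01.01. Scheduled 33%. Quintara agreement on 03.02: CTH met → 25% available; preferential 25%. → 25%.
Line B: paperboard → 03.03; uncoated → 03.03.01; in sheets → 03.03.01.01. Scheduled 32%. Quintara agreement on 03.02: 03.03.01.01 not covered. → 32%.
Line C: newsprint → 03.01; coated → 03.01.01; in rolls → 03.01.01.02. Scheduled 33%. No special measure applies. → 33%.
Line D: kraft paper → 03.04; coated → 03.04.02; in rolls → 03.04.02.02. Scheduled 30%. No special measure applies. → 30%.
Sum: 25% + 32% + 33% + 30% = 120%.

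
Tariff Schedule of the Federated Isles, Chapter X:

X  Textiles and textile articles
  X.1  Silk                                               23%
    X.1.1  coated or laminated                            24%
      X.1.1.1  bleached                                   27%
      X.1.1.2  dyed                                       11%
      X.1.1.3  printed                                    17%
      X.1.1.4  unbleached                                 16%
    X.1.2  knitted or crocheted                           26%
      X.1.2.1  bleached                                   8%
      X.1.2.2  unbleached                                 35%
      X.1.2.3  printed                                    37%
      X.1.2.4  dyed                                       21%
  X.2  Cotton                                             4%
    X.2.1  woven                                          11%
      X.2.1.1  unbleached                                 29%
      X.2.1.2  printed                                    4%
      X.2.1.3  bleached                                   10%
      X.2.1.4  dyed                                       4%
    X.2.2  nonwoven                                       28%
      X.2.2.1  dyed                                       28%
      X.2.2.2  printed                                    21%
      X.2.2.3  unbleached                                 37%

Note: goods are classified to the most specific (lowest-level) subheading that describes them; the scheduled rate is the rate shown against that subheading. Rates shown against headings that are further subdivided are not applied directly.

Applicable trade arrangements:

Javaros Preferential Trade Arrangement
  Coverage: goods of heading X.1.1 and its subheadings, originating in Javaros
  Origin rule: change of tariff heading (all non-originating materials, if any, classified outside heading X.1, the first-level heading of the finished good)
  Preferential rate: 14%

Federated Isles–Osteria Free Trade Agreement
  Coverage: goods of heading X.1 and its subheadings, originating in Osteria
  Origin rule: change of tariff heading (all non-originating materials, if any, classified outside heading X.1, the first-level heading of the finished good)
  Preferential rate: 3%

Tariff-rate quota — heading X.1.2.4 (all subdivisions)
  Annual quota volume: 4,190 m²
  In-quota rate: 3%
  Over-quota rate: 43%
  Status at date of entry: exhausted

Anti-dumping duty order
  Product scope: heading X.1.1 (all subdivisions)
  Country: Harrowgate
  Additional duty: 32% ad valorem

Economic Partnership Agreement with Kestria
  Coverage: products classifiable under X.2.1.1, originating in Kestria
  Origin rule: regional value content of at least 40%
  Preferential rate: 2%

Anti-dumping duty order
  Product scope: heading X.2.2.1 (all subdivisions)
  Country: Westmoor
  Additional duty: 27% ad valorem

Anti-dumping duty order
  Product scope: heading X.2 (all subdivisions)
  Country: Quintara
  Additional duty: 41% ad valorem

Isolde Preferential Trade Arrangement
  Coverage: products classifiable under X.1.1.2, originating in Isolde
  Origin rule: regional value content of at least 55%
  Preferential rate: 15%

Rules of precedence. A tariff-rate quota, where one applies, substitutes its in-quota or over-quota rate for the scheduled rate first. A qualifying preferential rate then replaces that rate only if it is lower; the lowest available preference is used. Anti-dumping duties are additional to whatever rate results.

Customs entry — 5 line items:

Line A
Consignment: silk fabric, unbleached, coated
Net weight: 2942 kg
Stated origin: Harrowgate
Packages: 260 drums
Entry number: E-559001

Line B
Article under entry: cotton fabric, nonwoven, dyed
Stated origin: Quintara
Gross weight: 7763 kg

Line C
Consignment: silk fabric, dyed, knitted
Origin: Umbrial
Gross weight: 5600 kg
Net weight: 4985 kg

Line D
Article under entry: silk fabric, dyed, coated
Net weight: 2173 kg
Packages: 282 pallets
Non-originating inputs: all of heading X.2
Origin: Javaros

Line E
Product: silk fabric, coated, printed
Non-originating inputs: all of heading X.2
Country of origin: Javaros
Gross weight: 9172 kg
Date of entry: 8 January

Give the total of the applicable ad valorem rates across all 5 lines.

Line A: silk → X.1; coated → X.1.1; unbleached → X.1.1.4. Scheduled 16%. anti-dumping (Harrowgate, X.1.1): +32%; total 16% + 32% = 48%. → 48%.
Line B: cotton → X.2; nonwoven → X.2.2; dyed → X.2.2.1. Scheduled 28%. anti-dumping (Quintara, X.2): +41%; total 28% + 41% = 69%. → 69%.
Line C: silk → X.1; knitted → X.1.2; dyed → X.1.2.4. Scheduled 21%. quota on X.1.2.4 exhausted → over-quota 43%. → 43%.
Line D: silk → X.1; coated → X.1.1; dyed → X.1.1.2. Scheduled 11%. Javaros agreement on X.1.1: CTH met → 14% available; preference 14% not lower than 11% → no reduction. → 11%.
Line E: silk → X.1; coated → X.1.1; printed → X.1.1.3. Scheduled 17%. Javaros agreement on X.1.1: CTH met → 14% available; preferential 14%. → 14%.
Sum: 48% + 69% + 43% + 11% + 14% = 185%.

185%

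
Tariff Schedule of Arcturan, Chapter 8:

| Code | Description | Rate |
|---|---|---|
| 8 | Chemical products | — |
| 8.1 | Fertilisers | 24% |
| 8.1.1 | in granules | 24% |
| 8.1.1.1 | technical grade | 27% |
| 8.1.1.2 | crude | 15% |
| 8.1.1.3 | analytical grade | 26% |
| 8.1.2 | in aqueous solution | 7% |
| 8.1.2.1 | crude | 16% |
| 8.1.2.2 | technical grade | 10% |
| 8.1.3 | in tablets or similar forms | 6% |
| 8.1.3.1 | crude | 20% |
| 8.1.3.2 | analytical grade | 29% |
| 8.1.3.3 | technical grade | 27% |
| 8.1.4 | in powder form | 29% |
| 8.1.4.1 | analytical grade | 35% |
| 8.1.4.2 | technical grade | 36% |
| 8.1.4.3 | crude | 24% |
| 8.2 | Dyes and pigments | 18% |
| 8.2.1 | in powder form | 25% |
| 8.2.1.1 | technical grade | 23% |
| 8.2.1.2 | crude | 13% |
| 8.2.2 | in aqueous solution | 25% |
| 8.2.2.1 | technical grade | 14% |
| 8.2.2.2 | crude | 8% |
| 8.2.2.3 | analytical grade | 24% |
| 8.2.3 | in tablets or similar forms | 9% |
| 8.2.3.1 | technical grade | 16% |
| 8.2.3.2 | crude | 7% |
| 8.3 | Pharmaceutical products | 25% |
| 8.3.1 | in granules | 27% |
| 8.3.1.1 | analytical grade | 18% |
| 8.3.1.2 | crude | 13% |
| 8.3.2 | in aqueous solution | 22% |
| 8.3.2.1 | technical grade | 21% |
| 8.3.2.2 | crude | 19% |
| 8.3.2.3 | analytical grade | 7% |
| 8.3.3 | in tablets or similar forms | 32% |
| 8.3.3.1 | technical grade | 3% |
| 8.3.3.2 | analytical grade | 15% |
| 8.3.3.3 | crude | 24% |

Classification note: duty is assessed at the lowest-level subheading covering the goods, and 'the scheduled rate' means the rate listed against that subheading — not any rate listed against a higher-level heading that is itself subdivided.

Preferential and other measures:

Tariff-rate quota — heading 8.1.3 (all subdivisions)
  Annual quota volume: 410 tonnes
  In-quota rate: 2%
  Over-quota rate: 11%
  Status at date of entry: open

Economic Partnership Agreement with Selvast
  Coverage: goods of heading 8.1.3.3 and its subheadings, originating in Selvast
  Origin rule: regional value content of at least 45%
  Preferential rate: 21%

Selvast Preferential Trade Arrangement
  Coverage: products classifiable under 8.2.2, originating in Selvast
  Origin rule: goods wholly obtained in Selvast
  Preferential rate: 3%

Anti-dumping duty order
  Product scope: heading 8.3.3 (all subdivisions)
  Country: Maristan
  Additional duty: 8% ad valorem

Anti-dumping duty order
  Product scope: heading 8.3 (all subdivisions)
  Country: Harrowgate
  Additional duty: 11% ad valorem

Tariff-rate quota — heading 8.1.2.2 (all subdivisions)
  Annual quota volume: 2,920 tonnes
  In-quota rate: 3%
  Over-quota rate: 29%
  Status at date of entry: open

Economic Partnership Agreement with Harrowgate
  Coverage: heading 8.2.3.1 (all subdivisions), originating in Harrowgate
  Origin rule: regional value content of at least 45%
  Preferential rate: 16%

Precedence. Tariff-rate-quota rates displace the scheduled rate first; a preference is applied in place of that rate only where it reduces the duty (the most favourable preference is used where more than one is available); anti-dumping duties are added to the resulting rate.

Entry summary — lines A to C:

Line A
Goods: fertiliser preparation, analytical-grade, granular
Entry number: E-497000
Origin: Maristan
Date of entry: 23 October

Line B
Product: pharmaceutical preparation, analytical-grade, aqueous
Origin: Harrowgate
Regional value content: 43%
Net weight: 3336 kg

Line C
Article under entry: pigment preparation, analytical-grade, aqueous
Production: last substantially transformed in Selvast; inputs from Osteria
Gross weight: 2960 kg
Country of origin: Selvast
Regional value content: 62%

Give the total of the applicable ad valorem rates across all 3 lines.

68%

Line A: fertiliser → 8.1; granular → 8.1.1; analytical-grade → 8.1.1.3. Scheduled 26%. No special measure applies. → 26%.
Line B: pharmaceutical → 8.3; aqueous → 8.3.2; analytical-grade → 8.3.2.3. Scheduled 7%. Harrowgate agreement on 8.2.3.1: 8.3.2.3 not covered; anti-dumping (Harrowgate, 8.3): +11%; total 7% + 11% = 18%. → 18%.
Line C: pigment → 8.2; aqueous → 8.2.2; analytical-grade → 8.2.2.3. Scheduled 24%. Selvast agreement on 8.1.3.3: 8.2.2.3 not covered; Selvast agreement on 8.2.2: not wholly obtained. → 24%.
Sum: 26% + 18% + 24% = 68%.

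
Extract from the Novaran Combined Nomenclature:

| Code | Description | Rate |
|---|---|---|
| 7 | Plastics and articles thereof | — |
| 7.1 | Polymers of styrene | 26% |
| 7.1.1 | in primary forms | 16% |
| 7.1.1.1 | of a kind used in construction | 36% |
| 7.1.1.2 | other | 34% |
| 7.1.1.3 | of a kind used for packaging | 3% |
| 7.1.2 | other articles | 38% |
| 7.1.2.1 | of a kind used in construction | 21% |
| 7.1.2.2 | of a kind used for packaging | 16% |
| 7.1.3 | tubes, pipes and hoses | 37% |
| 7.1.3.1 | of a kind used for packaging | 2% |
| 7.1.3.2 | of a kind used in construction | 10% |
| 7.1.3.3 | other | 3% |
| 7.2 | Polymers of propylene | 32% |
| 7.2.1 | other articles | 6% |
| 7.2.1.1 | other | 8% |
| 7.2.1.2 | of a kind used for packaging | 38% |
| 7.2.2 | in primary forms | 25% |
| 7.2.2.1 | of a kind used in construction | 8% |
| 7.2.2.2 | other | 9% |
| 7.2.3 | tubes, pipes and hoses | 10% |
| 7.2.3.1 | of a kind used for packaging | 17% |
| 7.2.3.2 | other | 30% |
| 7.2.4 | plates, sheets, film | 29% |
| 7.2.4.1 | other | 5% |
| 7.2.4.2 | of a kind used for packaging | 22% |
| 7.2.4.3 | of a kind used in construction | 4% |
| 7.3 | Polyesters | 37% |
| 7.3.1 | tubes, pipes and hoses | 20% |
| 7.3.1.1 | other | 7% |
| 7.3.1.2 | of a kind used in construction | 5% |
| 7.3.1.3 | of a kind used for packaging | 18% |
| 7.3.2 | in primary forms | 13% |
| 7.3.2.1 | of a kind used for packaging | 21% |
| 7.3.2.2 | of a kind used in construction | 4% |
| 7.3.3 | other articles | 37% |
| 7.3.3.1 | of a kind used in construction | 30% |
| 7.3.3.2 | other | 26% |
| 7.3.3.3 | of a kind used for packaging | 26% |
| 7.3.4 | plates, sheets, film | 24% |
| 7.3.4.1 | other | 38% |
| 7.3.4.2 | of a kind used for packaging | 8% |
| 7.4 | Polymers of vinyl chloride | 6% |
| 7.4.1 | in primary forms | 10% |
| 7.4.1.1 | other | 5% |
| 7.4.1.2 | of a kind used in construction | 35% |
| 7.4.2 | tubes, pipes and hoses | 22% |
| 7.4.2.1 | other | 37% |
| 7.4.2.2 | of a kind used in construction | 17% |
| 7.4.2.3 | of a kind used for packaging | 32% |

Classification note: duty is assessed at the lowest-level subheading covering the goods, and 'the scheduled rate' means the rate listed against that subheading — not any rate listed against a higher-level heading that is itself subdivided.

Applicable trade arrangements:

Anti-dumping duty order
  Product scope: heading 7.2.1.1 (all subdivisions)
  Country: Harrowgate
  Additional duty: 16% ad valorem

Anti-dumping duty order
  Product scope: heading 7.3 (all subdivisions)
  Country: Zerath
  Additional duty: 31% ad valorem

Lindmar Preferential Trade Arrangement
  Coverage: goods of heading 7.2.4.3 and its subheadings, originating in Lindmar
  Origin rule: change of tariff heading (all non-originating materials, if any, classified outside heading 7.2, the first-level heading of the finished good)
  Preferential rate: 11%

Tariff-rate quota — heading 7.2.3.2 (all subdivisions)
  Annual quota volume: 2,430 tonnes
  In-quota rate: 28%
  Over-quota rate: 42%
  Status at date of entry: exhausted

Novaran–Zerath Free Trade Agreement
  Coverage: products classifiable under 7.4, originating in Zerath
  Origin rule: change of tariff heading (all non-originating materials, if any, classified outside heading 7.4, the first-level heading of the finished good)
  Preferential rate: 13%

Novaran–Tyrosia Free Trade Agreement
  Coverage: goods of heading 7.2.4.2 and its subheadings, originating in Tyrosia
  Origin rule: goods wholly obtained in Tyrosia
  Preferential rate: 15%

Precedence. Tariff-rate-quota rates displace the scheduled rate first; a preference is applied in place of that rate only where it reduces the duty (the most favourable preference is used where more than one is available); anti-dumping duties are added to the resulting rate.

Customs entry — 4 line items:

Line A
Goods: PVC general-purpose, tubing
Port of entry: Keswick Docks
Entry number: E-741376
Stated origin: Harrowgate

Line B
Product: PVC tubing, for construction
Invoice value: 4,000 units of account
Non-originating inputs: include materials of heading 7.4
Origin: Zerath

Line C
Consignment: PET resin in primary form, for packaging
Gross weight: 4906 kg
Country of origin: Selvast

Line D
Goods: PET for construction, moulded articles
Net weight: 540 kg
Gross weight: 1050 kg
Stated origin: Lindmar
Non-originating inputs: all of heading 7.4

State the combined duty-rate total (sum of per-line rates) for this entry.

Line A: PVC → 7.4; tubing → 7.4.2; general-purpose → 7.4.2.1. Scheduled 37%. No special measure applies. → 37%.
Line B: PVC → 7.4; tubing → 7.4.2; for construction → 7.4.2.2. Scheduled 17%. Zerath agreement on 7.4: CTH not met. → 17%.
Line C: PET → 7.3; resin in primary form → 7.3.2; for packaging → 7.3.2.1. Scheduled 21%. No special measure applies. → 21%.
Line D: PET → 7.3; moulded articles → 7.3.3; for construction → 7.3.3.1. Scheduled 30%. Lindmar agreement on 7.2.4.3: 7.3.3.1 not covered. → 30%.
Sum: 37% + 17% + 21% + 30% = 105%.

105%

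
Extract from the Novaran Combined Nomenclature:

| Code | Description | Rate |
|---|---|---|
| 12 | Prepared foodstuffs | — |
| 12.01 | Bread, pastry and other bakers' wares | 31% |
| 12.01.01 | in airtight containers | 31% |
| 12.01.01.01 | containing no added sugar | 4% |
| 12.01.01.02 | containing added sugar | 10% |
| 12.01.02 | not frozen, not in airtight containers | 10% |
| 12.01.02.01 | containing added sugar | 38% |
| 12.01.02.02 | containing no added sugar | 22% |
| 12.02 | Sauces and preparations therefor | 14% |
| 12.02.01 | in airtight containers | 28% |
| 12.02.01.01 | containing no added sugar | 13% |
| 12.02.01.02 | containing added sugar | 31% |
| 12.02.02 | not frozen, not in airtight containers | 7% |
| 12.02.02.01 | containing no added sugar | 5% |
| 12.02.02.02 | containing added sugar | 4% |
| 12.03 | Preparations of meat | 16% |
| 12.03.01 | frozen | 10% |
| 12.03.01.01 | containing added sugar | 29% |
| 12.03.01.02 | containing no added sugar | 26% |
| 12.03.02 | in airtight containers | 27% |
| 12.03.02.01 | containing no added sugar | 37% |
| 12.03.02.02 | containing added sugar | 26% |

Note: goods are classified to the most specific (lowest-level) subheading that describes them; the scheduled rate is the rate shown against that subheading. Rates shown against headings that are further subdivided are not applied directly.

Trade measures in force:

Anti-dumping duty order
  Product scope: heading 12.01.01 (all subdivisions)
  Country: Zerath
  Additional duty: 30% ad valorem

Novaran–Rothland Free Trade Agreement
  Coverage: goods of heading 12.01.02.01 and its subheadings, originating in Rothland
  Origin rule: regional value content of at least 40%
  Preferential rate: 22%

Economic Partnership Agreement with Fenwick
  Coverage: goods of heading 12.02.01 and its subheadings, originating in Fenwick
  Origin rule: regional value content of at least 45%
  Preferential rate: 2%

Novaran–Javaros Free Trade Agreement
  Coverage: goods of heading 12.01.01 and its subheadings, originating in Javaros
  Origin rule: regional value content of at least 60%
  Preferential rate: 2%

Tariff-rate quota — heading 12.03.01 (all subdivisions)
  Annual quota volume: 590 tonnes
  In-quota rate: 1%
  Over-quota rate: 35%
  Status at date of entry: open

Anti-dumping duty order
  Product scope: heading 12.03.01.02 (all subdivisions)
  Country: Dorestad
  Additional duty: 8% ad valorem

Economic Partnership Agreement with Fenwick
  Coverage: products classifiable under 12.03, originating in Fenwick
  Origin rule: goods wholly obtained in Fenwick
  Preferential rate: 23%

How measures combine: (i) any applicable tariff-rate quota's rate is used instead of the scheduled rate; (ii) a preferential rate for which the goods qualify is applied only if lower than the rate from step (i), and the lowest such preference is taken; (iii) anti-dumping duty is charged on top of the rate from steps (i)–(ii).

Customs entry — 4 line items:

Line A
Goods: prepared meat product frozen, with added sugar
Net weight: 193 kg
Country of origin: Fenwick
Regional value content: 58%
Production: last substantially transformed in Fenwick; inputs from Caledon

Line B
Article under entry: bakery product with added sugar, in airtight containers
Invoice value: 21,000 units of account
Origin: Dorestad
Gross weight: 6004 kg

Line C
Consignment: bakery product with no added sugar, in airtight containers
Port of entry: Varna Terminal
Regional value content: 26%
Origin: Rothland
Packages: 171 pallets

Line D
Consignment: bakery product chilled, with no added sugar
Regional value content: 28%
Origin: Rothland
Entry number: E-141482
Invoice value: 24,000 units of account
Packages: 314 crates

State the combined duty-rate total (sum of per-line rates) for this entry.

Line A: prepared meat product → 12.03; frozen → 12.03.01; with added sugar → 12.03.01.01. Scheduled 29%. quota on 12.03.01 open → in-quota 1%; Fenwick agreement on 12.02.01: 12.03.01.01 not covered; Fenwick agreement on 12.03: not wholly obtained. → 1%.
Line B: bakery product → 12.01; in airtight containers → 12.01.01; with added sugar → 12.01.01.02. Scheduled 10%. No special measure applies. → 10%.
Line C: bakery product → 12.01; in airtight containers → 12.01.01; with no added sugar → 12.01.01.01. Scheduled 4%. Rothland agreement on 12.01.02.01: 12.01.01.01 not covered. → 4%.
Line D: bakery product → 12.01; chilled → 12.01.02; with no added sugar → 12.01.02.02. Scheduled 22%. Rothland agreement on 12.01.02.01: 12.01.02.02 not covered. → 22%.
Sum: 1% + 10% + 4% + 22% = 37%.

37%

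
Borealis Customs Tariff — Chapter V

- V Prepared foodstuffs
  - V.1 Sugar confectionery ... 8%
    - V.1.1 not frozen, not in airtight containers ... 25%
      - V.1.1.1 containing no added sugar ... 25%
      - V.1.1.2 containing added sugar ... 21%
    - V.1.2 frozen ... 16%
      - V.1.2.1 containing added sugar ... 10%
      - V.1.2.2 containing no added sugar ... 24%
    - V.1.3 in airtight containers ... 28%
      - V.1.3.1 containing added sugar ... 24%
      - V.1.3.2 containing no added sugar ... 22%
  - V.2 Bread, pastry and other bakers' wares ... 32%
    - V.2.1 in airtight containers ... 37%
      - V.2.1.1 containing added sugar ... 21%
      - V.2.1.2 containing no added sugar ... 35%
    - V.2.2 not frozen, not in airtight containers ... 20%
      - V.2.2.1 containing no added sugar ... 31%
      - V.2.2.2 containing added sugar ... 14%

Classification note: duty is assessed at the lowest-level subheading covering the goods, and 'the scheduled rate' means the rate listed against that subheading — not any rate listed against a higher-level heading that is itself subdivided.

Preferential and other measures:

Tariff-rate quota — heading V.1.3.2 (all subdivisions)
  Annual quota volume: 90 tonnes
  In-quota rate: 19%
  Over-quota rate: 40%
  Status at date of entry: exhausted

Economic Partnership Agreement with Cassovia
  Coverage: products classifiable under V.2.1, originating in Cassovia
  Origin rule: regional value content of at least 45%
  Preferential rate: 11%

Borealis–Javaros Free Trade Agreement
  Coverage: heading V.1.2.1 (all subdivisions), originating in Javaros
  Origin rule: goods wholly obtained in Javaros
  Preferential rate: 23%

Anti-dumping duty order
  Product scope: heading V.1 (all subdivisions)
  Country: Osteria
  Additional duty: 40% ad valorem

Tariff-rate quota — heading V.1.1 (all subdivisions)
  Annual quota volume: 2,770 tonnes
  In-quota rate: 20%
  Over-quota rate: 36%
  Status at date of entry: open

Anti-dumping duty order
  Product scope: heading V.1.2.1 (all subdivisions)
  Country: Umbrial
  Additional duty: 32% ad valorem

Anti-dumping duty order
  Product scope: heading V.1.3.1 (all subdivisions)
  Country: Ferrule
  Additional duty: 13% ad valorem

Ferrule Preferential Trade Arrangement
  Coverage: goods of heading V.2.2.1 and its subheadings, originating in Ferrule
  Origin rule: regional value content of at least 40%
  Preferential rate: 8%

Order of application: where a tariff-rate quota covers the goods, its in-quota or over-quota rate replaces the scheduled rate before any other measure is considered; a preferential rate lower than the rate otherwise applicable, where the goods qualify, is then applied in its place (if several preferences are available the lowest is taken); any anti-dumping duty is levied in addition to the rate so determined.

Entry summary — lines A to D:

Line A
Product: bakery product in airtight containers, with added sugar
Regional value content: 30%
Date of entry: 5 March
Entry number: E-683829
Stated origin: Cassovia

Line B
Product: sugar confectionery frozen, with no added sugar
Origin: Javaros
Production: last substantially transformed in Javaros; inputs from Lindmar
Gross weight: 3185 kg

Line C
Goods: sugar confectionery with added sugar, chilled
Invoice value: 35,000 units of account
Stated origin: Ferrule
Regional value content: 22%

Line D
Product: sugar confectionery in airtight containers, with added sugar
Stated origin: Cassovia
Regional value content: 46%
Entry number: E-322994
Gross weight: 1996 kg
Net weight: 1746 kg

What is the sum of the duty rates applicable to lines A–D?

Line A: bakery product → V.2; in airtight containers → V.2.1; with added sugar → V.2.1.1. Scheduled 21%. Cassovia agreement on V.2.1: RVC < 45%. → 21%.
Line B: sugar confectionery → V.1; frozen → V.1.2; with no added sugar → V.1.2.2. Scheduled 24%. Javaros agreement on V.1.2.1: V.1.2.2 not covered. → 24%.
Line C: sugar confectionery → V.1; chilled → V.1.1; with added sugar → V.1.1.2. Scheduled 21%. quota on V.1.1 open → in-quota 20%; Ferrule agreement on V.2.2.1: V.1.1.2 not covered. → 20%.
Line D: sugar confectionery → V.1; in airtight containers → V.1.3; with added sugar → V.1.3.1. Scheduled 24%. Cassovia agreement on V.2.1: V.1.3.1 not covered. → 24%.
Sum: 21% + 24% + 20% + 24% = 89%.

89%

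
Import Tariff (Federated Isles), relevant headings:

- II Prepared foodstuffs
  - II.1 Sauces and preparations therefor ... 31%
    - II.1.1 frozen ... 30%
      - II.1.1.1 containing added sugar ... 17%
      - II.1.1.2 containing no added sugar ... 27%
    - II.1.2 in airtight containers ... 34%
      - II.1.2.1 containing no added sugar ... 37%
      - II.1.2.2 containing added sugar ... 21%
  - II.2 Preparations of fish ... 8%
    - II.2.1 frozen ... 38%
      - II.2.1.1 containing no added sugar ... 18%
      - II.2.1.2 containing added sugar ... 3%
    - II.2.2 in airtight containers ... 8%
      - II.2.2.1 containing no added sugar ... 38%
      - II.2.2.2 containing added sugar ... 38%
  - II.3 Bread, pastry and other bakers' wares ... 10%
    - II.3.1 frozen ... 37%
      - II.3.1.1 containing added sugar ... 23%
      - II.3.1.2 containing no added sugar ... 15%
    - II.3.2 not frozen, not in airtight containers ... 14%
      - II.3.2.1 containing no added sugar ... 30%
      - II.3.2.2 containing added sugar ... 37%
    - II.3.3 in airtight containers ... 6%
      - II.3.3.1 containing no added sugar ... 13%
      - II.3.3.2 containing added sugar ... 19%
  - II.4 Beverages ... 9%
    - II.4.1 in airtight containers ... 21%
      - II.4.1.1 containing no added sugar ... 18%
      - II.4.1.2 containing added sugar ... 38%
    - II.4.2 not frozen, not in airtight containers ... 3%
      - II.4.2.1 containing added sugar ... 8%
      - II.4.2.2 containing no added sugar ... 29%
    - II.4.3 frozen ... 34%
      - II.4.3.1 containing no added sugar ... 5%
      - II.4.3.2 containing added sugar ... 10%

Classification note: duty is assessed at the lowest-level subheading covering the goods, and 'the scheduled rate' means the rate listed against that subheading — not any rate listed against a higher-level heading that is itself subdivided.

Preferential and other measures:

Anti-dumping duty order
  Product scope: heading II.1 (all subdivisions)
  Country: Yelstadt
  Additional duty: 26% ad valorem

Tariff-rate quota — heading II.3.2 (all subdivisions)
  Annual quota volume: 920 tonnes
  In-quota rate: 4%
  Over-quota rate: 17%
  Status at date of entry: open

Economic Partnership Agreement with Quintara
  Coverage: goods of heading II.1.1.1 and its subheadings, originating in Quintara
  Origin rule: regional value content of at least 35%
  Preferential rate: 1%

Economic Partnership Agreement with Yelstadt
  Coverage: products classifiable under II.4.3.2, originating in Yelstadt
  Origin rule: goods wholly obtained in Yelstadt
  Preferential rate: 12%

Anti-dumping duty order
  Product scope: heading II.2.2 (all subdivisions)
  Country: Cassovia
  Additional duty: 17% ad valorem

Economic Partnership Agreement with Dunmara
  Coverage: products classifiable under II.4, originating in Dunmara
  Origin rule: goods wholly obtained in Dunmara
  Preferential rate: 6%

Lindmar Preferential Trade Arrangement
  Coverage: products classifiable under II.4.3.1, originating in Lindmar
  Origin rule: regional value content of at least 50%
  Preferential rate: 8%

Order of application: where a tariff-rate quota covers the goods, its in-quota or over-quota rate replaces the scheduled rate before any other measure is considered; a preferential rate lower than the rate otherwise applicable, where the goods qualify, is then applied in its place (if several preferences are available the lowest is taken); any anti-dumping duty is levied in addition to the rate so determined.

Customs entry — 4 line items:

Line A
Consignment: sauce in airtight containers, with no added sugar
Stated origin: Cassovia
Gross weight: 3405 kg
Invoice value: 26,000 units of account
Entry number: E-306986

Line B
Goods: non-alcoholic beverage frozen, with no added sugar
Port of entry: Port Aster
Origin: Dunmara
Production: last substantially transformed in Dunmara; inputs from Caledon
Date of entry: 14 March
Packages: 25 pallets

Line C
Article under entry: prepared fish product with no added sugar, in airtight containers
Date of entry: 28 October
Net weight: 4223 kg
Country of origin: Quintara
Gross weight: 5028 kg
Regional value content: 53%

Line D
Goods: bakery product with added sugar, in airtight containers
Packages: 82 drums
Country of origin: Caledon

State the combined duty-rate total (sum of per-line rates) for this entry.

Line A: sauce → II.1; in airtight containers → II.1.2; with no added sugar → II.1.2.1. Scheduled 37%. No special measure applies. → 37%.
Line B: non-alcoholic beverage → II.4; frozen → II.4.3; with no added sugar → II.4.3.1. Scheduled 5%. Dunmara agreement on II.4: not wholly obtained. → 5%.
Line C: prepared fish product → II.2; in airtight containers → II.2.2; with no added sugar → II.2.2.1. Scheduled 38%. Quintara agreement on II.1.1.1: II.2.2.1 not covered. → 38%.
Line D: bakery product → II.3; in airtight containers → II.3.3; with added sugar → II.3.3.2. Scheduled 19%. No special measure applies. → 19%.
Sum: 37% + 5% + 38% + 19% = 99%.

99%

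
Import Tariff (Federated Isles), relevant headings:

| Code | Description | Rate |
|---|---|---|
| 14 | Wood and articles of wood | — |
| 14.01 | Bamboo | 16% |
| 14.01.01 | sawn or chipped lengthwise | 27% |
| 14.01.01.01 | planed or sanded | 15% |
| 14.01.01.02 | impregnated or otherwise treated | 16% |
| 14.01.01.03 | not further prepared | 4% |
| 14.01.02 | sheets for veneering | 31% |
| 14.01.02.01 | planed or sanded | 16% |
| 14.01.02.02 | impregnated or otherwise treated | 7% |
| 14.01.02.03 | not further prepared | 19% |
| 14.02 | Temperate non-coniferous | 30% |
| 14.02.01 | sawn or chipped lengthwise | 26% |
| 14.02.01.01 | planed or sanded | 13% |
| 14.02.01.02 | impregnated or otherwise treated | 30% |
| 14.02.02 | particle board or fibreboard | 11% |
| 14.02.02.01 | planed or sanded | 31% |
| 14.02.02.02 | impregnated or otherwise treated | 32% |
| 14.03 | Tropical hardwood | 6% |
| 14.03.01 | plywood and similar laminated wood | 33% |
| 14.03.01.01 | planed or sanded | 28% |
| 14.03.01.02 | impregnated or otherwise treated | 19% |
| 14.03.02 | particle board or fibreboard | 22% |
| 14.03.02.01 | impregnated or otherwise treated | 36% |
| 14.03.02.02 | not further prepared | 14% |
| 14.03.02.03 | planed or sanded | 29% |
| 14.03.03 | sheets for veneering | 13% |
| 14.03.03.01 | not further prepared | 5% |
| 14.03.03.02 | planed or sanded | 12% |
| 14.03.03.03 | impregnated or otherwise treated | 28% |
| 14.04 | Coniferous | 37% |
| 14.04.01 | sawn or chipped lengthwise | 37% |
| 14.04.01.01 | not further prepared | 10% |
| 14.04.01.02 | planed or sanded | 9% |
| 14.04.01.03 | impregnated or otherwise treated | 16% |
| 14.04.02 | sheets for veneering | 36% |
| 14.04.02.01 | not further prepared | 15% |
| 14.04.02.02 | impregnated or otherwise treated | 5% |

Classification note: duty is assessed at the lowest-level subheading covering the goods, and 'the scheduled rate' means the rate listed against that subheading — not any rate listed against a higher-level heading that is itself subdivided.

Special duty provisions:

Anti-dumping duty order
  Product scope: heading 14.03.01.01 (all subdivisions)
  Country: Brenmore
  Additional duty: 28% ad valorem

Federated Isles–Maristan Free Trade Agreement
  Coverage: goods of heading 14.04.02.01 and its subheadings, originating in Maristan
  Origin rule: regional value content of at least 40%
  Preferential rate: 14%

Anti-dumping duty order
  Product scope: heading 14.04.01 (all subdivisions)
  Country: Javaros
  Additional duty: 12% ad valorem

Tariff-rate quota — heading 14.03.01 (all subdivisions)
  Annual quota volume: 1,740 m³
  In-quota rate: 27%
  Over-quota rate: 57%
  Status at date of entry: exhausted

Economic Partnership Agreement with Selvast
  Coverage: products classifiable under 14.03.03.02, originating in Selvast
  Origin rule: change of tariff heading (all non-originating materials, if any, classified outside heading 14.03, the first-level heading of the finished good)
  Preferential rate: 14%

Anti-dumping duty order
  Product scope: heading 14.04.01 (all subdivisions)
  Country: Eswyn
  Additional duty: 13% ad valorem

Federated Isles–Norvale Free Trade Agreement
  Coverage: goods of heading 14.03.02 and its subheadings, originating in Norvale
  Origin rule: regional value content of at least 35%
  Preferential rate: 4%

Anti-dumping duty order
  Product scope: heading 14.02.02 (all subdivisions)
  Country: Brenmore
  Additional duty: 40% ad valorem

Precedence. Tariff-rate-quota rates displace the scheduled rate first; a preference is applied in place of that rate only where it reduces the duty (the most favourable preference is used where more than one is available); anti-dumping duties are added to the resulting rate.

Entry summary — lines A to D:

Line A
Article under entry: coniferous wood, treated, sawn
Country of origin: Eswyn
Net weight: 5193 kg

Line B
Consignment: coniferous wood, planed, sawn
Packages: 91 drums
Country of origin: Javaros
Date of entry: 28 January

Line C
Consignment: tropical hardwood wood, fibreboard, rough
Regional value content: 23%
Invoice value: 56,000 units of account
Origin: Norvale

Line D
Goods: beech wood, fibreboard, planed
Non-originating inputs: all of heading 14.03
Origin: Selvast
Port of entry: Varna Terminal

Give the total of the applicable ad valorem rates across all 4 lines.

Line A: coniferous → 14.04; sawn → 14.04.01; treated → 14.04.01.03. Scheduled 16%. anti-dumping (Eswyn, 14.04.01): +13%; total 16% + 13% = 29%. → 29%.
Line B: coniferous → 14.04; sawn → 14.04.01; planed → 14.04.01.02. Scheduled 9%. anti-dumping (Javaros, 14.04.01): +12%; total 9% + 12% = 21%. → 21%.
Line C: tropical hardwood → 14.03; fibreboard → 14.03.02; rough → 14.03.02.02. Scheduled 14%. Norvale agreement on 14.03.02: RVC < 35%. → 14%.
Line D: beech → 14.02; fibreboard → 14.02.02; planed → 14.02.02.01. Scheduled 31%. Selvast agreement on 14.03.03.02: 14.02.02.01 not covered. → 31%.
Sum: 29% + 21% + 14% + 31% = 95%.

95%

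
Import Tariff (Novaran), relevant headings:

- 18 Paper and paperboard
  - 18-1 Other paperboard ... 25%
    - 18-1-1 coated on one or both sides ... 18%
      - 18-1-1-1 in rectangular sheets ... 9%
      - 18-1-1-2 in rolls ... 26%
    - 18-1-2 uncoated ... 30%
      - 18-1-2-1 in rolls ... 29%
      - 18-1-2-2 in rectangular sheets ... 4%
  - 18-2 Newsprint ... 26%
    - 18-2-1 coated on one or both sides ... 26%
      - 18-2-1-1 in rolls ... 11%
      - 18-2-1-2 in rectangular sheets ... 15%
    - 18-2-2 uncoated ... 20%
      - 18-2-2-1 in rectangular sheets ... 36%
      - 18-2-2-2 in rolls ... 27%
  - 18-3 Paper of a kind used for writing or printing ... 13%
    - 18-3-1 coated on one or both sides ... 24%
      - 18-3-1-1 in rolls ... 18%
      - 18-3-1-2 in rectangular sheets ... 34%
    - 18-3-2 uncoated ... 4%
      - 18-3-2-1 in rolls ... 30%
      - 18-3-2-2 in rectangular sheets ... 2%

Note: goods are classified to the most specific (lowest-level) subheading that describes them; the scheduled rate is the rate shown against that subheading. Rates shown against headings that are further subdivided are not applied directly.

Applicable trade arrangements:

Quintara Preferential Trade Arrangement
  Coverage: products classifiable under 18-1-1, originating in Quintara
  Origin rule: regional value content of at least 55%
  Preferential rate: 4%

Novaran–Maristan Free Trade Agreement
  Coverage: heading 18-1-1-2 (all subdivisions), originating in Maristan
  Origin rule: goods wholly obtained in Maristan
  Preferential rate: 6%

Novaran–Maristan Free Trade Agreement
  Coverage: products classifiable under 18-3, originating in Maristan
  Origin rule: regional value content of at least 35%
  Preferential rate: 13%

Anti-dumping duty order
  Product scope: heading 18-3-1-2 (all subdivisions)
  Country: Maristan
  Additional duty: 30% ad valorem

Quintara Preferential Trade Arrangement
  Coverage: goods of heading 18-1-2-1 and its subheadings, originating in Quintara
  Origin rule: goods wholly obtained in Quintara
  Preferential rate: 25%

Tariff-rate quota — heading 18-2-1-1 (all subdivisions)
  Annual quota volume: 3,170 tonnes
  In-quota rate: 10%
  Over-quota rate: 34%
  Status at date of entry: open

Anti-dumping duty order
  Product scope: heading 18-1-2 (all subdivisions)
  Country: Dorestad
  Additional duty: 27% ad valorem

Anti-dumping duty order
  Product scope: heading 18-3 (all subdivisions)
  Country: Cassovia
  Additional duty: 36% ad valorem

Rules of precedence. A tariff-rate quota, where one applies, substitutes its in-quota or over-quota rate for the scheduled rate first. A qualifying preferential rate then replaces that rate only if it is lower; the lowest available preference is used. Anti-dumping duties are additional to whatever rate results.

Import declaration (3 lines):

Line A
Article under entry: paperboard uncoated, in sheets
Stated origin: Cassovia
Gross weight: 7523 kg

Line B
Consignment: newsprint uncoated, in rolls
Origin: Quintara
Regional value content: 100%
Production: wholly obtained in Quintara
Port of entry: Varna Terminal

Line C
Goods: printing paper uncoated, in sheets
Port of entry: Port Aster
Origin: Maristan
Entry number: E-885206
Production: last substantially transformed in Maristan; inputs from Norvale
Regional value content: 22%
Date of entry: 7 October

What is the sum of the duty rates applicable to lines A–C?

Line A: paperboard → 18-1; uncoated → 18-1-2; in sheets → 18-1-2-2. Scheduled 4%. No special measure applies. → 4%.
Line B: newsprint → 18-2; uncoated → 18-2-2; in rolls → 18-2-2-2. Scheduled 27%. Quintara agreement on 18-1-1: 18-2-2-2 not covered; Quintara agreement on 18-1-2-1: 18-2-2-2 not covered. → 27%.
Line C: printing paper → 18-3; uncoated → 18-3-2; in sheets → 18-3-2-2. Scheduled 2%. Maristan agreement on 18-1-1-2: 18-3-2-2 not covered; Maristan agreement on 18-3: RVC < 35%. → 2%.
Sum: 4% + 27% + 2% = 33%.

33%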